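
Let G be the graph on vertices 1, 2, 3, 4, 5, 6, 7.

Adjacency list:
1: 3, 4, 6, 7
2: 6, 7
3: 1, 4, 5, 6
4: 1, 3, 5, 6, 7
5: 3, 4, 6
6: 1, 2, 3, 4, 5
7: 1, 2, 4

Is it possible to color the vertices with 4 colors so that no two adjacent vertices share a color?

Yes

The chromatic number is 4. 3, 4, 5, 6 are mutually adjacent (a clique of size 4), so at least 4 colors are needed.
4 colors suffice: 1=d, 2=a, 3=c, 4=a, 5=d, 6=b, 7=b.
That is already a proper 4-coloring.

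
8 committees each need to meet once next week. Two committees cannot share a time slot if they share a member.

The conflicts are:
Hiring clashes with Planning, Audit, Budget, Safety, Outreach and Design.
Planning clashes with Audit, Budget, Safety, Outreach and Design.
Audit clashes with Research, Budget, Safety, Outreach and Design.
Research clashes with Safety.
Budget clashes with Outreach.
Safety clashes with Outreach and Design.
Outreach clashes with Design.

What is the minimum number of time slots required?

6

Hiring, Planning, Audit, Safety, Outreach, Design are mutually in conflict, so at least 6 time slots are needed.
Using 6 time slots: Hiring=3, Planning=2, Audit=1, Research=2, Budget=4, Safety=4, Outreach=5, Design=6. Each listed conflict is separated.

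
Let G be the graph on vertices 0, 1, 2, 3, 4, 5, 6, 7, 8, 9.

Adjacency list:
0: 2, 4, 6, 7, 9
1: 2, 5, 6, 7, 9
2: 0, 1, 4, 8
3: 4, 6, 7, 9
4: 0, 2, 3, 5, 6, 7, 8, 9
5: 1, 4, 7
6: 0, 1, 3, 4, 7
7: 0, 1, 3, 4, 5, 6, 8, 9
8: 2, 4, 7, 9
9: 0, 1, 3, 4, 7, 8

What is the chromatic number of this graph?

4

0, 4, 6, 7 are pairwise adjacent (a clique of size 4), so at least 4 colors are needed.
4 colors suffice: color a → {2, 7}; color b → {1, 4}; color c → {5, 6, 9}; color d → {0, 3, 8}. Every edge joins two different colors.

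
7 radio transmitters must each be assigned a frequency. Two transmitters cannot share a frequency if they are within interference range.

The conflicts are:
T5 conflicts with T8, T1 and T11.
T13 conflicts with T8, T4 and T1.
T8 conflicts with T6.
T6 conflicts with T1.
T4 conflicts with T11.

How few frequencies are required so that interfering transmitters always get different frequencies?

The cycle T5-T11-T4-T13-T1-T5 has odd length 5, so it cannot be 2-colored; at least 3 frequencies are needed.
3 frequencies suffice: frequency 1 → {T5, T13, T6}; frequency 2 → {T8, T4, T1}; frequency 3 → {T11}. Every pair that conflicts lands in different frequencies.

3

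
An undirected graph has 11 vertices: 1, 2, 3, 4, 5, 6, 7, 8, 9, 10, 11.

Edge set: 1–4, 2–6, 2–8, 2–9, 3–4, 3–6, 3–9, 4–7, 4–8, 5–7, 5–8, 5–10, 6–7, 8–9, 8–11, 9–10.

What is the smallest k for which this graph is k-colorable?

2, 8, 9 are pairwise adjacent, so at least 3 colors are needed.
One proper 3-coloring: 1=a, 2=c, 3=c, 4=b, 5=b, 6=a, 7=c, 8=a, 9=b, 10=a, 11=b. Each edge has distinct colors on its endpoints.

3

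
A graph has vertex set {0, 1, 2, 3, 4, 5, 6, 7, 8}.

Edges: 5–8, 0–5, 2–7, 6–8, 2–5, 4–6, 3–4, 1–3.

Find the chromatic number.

2

2 and 7 are adjacent, so at least 2 colors are needed.
One proper 2-coloring: 0=blue, 1=blue, 2=blue, 3=red, 4=blue, 5=red, 6=red, 7=red, 8=blue. No two adjacent vertices share a color.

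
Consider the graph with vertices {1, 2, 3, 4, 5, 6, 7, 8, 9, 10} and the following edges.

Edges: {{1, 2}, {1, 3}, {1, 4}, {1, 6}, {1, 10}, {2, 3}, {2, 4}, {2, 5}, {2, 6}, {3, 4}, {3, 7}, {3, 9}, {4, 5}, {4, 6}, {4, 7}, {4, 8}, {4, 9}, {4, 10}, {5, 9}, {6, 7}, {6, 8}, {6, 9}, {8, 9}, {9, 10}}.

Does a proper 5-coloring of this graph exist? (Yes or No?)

Yes

The chromatic number is 4. 1, 2, 4, 6 are pairwise adjacent (a clique of size 4), so at least 4 colors are needed.
4 colors suffice: color red → {4}; color blue → {3, 5, 6, 10}; color green → {2, 7, 9}; color yellow → {1, 8}.
Since 5 ≥ 4, a proper 5-coloring certainly exists.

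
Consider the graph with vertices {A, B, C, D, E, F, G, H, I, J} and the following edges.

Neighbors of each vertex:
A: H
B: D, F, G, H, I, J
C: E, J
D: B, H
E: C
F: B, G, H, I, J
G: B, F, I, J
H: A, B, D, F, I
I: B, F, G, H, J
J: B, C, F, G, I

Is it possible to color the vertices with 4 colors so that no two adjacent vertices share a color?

No

B, F, G, I, J are mutually adjacent (a clique of size 5), so at least 5 colors are needed.
So 4 colors are not enough.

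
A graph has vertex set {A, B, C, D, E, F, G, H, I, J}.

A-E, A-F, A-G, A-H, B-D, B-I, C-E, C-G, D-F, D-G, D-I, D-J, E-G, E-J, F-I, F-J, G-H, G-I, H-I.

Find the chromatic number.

C, E, G form a triangle, so at least 3 colors are needed.
A valid assignment using 3 colors: A=green, B=red, C=green, D=blue, E=blue, F=red, G=red, H=blue, I=green, J=green. No two adjacent vertices share a color.

3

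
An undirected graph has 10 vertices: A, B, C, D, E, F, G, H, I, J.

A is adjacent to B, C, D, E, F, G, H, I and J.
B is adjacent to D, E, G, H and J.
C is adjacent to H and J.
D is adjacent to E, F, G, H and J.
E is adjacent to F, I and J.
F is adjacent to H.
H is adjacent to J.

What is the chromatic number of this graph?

5

A, B, D, E, J are mutually adjacent (a clique of size 5), so at least 5 colors are needed.
5 colors suffice: A=1, B=4, C=2, D=2, E=3, F=4, G=3, H=3, I=2, J=5. Every edge joins two different colors.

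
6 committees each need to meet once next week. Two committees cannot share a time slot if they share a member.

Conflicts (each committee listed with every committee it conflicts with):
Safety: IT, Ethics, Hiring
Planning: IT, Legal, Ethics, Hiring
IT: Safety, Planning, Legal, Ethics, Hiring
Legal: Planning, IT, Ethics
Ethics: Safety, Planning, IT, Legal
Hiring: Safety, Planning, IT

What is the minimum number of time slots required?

4

Planning, IT, Legal, Ethics pairwise conflict, so at least 4 time slots are needed.
Using 4 time slots: Safety=3, Planning=3, IT=1, Legal=4, Ethics=2, Hiring=2. Each listed conflict is separated.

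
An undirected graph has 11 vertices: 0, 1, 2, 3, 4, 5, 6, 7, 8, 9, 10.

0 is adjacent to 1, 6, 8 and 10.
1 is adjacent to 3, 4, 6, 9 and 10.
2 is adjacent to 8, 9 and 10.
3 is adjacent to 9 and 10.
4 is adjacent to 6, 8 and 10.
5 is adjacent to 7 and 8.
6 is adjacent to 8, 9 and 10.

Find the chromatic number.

4

0, 1, 6, 10 form a clique, so at least 4 colors are needed.
4 colors suffice: color red → {7, 8, 9, 10}; color blue → {2, 3, 5, 6}; color green → {1}; color yellow → {0, 4}. No two adjacent vertices share a color.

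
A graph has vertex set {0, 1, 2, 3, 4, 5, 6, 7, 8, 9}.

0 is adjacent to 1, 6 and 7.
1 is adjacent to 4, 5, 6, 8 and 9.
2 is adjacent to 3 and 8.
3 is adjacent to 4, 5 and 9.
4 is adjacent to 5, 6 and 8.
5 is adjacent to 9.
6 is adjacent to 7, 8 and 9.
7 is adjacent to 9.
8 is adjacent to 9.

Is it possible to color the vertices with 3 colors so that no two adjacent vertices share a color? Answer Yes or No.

No

1, 6, 8, 9 are pairwise adjacent (a clique of size 4), so at least 4 colors are needed.
So 3 colors are not enough.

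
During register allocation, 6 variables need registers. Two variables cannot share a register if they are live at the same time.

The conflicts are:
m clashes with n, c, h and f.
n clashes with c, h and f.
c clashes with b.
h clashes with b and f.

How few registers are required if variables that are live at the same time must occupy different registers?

m, n, h, f pairwise conflict, so at least 4 registers are needed.
4 registers suffice: m=1, n=2, c=3, h=3, b=1, f=4. Each listed conflict is separated.

4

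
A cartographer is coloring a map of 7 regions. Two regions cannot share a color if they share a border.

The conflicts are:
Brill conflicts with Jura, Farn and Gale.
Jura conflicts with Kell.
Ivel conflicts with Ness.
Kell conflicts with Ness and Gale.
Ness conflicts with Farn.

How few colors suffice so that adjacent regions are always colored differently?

The cycle Ness-Kell-Jura-Brill-Farn-Ness has odd length 5, so it cannot be 2-colored; at least 3 colors are needed.
3 colors suffice: color 1 → {Brill, Ness}; color 2 → {Ivel, Kell, Farn}; color 3 → {Jura, Gale}. Each listed conflict is separated.

3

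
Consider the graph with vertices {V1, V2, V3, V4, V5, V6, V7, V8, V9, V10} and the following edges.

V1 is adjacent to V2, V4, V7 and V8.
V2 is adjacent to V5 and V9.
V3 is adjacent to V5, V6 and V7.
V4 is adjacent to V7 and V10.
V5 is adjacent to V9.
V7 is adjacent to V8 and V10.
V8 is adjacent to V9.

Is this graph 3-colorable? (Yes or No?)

Yes

The chromatic number is 3. V1, V7, V8 are pairwise adjacent, so at least 3 colors are needed.
3 colors suffice: color 1 → {V5, V6, V7}; color 2 → {V1, V3, V9, V10}; color 3 → {V2, V4, V8}.
That is already a proper 3-coloring.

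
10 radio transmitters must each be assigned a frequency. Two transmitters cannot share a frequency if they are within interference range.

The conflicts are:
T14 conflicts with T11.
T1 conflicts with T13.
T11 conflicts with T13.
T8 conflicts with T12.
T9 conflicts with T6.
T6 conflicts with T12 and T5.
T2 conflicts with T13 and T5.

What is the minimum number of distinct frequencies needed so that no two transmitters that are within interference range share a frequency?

T8 and T12 conflict, so at least 2 frequencies are needed.
A valid assignment using 2 frequencies: T14=1, T1=2, T11=2, T8=2, T9=1, T6=2, T2=2, T12=1, T13=1, T5=1. Every pair that conflicts lands in different frequencies.

2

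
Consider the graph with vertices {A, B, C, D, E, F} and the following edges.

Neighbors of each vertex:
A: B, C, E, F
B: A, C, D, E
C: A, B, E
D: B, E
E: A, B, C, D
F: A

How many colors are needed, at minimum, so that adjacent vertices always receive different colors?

A, B, C, E are mutually adjacent (a clique of size 4), so at least 4 colors are needed.
4 colors suffice: A=green, B=blue, C=yellow, D=green, E=red, F=red. No two adjacent vertices share a color.

4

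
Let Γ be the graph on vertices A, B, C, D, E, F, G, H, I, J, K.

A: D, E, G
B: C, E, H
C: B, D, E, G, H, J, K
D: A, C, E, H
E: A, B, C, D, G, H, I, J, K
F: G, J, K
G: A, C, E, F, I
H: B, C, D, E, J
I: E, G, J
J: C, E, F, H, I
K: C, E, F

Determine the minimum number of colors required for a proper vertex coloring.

C, E, H, J are mutually adjacent (a clique of size 4), so at least 4 colors are needed.
4 colors suffice: color 1 → {E, F}; color 2 → {A, C, I}; color 3 → {B, D, G, J, K}; color 4 → {H}. No two adjacent vertices share a color.

4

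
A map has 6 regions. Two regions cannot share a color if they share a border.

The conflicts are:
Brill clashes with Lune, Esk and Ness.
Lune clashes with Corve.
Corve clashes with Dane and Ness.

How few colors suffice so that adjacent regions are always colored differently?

Corve and Dane conflict, so at least 2 colors are needed.
A valid assignment using 2 colors: Brill=1, Lune=2, Corve=1, Esk=2, Dane=2, Ness=2. Every pair that conflicts lands in different colors.

2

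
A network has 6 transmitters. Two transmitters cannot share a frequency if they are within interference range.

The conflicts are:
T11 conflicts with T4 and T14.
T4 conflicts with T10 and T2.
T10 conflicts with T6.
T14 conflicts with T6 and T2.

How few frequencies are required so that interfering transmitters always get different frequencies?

3

The cycle T6-T10-T4-T2-T14-T6 has odd length 5, so it cannot be 2-colored; at least 3 frequencies are needed.
Using 3 frequencies: T11=2, T4=1, T10=2, T14=1, T6=3, T2=2. No two conflicting transmitters share a frequency.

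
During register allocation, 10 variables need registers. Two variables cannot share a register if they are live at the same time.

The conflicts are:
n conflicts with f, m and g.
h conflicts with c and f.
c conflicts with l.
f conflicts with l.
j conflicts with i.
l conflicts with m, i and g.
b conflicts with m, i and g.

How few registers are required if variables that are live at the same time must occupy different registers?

2

l and m conflict, so at least 2 registers are needed.
2 registers suffice: n=1, h=1, c=2, f=2, j=1, l=1, b=1, m=2, i=2, g=2. Each listed conflict is separated.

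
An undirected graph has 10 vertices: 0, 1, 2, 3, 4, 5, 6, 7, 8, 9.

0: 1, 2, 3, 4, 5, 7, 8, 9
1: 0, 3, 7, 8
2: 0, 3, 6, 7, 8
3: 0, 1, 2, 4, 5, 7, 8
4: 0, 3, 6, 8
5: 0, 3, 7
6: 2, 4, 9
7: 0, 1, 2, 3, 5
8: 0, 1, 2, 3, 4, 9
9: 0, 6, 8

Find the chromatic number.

0, 2, 3, 7 are mutually adjacent (a clique of size 4), so at least 4 colors are needed.
4 colors suffice: color red → {0, 6}; color blue → {3, 9}; color green → {7, 8}; color yellow → {1, 2, 4, 5}. Every edge joins two different colors.

4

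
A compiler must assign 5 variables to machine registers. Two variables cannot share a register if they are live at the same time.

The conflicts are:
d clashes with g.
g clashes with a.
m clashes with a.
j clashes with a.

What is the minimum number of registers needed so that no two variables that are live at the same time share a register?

j and a conflict, so at least 2 registers are needed.
A valid assignment using 2 registers: d=1, g=2, m=2, j=2, a=1. Every pair that conflicts lands in different registers.

2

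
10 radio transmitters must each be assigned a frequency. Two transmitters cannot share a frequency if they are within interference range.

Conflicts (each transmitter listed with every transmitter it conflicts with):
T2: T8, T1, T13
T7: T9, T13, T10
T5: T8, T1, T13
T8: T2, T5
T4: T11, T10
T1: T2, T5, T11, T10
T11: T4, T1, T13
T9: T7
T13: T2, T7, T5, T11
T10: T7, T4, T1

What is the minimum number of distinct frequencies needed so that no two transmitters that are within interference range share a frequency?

3

The cycle T10-T1-T11-T13-T7-T10 has odd length 5, so it cannot be 2-colored; at least 3 frequencies are needed.
3 frequencies suffice: frequency 1 → {T8, T4, T1, T9, T13}; frequency 2 → {T2, T7, T5, T11}; frequency 3 → {T10}. Every pair that conflicts lands in different frequencies.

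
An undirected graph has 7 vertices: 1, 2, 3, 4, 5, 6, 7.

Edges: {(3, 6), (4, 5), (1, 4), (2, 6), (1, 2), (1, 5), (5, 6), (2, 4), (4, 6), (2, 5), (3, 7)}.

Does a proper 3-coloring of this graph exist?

No

2, 4, 5, 6 are mutually adjacent (a clique of size 4), so at least 4 colors are needed.
So 3 colors are not enough.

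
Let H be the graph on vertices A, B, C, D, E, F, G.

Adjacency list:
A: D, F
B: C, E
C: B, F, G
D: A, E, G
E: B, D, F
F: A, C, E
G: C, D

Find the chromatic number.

The cycle C-G-D-E-B-C has odd length 5, so it cannot be 2-colored; at least 3 colors are needed.
3 colors suffice: color red → {B, D, F}; color blue → {A, C, E}; color green → {G}. Each edge has distinct colors on its endpoints.

3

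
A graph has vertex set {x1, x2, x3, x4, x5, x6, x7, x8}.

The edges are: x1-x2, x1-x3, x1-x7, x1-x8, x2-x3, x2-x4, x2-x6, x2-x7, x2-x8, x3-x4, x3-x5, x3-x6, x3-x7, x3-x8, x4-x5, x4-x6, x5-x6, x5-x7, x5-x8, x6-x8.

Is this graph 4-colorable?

The chromatic number is 4. x1, x2, x3, x7 form a clique, so at least 4 colors are needed.
One proper 4-coloring: x1=4, x2=2, x3=1, x4=3, x5=2, x6=4, x7=3, x8=3.
That is already a proper 4-coloring.

Yes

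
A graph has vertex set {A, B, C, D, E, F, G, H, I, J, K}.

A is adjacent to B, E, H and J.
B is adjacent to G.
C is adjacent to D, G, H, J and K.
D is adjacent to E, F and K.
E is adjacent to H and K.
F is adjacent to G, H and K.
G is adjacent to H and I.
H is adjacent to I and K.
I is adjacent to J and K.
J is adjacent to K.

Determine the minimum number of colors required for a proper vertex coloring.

H, I, K are mutually adjacent, so at least 3 colors are needed.
3 colors suffice: A=2, B=1, C=3, D=1, E=3, F=3, G=2, H=1, I=3, J=1, K=2. No two adjacent vertices share a color.

3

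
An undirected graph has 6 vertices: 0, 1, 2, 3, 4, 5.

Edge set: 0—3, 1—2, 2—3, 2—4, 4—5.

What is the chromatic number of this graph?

4 and 5 are adjacent, so at least 2 colors are needed.
2 colors suffice: color red → {0, 2, 5}; color blue → {1, 3, 4}. Each edge has distinct colors on its endpoints.

2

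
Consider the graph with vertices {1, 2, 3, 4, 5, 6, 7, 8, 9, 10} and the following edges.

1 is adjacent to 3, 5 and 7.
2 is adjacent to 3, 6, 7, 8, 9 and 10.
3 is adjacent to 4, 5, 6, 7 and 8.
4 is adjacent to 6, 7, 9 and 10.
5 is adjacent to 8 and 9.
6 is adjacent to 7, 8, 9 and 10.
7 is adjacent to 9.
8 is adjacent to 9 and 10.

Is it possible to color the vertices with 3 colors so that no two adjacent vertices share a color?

4, 6, 7, 9 are mutually adjacent (a clique of size 4), so at least 4 colors are needed.
So 3 colors are not enough.

No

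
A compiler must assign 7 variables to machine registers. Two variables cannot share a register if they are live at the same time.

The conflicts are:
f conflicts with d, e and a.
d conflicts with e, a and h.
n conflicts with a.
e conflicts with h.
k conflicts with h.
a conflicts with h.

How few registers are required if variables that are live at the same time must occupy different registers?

d, e, h all conflict with each other, so at least 3 registers are needed.
Using 3 registers: f=3, d=2, n=2, e=1, k=1, a=1, h=3. Each listed conflict is separated.

3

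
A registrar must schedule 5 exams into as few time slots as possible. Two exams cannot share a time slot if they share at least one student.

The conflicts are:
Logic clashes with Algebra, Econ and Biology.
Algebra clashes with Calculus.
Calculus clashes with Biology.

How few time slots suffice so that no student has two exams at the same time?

Logic and Econ conflict, so at least 2 time slots are needed.
2 time slots suffice: time slot 1 → {Logic, Calculus}; time slot 2 → {Algebra, Econ, Biology}. Each listed conflict is separated.

2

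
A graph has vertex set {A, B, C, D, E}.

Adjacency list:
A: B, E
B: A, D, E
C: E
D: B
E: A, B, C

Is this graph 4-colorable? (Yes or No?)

The chromatic number is 3. A, B, E are pairwise adjacent, so at least 3 colors are needed.
3 colors suffice: color red → {B, C}; color blue → {D, E}; color green → {A}.
Since 4 ≥ 3, a proper 4-coloring certainly exists.

Yes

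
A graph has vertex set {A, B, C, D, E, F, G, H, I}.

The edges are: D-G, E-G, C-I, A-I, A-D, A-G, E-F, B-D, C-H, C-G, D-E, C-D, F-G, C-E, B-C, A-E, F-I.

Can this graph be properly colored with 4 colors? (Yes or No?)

The chromatic number is 4. A, D, E, G are pairwise adjacent (a clique of size 4), so at least 4 colors are needed.
4 colors suffice: color red → {A, C, F}; color blue → {D, H, I}; color green → {B, E}; color yellow → {G}.
That is already a proper 4-coloring.

Yes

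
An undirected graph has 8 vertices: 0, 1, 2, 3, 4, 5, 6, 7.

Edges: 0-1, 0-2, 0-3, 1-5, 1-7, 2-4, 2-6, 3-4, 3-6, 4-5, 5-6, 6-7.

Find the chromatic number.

3

The cycle 3-4-5-1-0-3 has odd length 5, so it cannot be 2-colored; at least 3 colors are needed.
3 colors suffice: color red → {0, 4, 6}; color blue → {2, 3, 5, 7}; color green → {1}. Every edge joins two different colors.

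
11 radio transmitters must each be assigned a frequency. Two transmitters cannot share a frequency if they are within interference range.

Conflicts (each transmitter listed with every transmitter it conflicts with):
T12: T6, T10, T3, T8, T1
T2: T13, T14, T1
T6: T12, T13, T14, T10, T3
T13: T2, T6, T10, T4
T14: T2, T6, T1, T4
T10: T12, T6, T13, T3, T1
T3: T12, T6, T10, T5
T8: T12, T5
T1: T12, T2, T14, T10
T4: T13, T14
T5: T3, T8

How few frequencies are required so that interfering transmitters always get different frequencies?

4

T12, T6, T10, T3 pairwise conflict, so at least 4 frequencies are needed.
Using 4 frequencies: T12=1, T2=3, T6=2, T13=1, T14=1, T10=3, T3=4, T8=2, T1=2, T4=2, T5=1. No two conflicting transmitters share a frequency.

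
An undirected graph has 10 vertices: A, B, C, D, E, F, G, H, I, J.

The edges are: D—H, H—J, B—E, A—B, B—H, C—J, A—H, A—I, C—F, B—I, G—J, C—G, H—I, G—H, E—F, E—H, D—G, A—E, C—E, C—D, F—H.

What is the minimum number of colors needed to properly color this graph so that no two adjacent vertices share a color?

A, B, E, H form a clique, so at least 4 colors are needed.
4 colors suffice: A=yellow, B=green, C=red, D=green, E=blue, F=green, G=blue, H=red, I=blue, J=green. No two adjacent vertices share a color.

4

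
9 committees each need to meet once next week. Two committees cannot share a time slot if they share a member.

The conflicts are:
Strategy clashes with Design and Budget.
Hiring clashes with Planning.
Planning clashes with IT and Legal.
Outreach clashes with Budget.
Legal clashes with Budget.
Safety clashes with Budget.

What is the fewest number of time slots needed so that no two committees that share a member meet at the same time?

Outreach and Budget conflict, so at least 2 time slots are needed.
A valid assignment using 2 time slots: Strategy=2, Hiring=2, Design=1, Planning=1, IT=2, Outreach=2, Legal=2, Safety=2, Budget=1. Each listed conflict is separated.

2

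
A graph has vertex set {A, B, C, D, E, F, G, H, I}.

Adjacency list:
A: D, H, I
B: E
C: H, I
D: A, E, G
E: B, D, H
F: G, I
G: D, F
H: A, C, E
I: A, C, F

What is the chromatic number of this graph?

3

The cycle F-G-D-A-I-F has odd length 5, so it cannot be 2-colored; at least 3 colors are needed.
One proper 3-coloring: A=3, B=2, C=3, D=2, E=1, F=2, G=1, H=2, I=1. Each edge has distinct colors on its endpoints.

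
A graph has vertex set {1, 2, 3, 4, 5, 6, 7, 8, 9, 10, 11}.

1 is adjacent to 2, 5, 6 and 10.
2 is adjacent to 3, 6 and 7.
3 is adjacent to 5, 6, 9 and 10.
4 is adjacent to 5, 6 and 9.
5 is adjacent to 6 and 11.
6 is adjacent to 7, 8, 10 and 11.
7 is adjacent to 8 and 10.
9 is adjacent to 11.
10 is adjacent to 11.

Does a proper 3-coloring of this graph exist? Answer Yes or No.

Yes

The chromatic number is 3. 2, 6, 7 form a triangle, so at least 3 colors are needed.
A valid assignment using 3 colors: 1=b, 2=c, 3=b, 4=b, 5=c, 6=a, 7=b, 8=c, 9=a, 10=c, 11=b.
That is already a proper 3-coloring.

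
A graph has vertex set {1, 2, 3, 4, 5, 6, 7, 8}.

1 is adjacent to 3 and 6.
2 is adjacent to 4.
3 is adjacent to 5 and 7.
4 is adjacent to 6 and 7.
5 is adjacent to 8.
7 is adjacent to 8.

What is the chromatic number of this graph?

The cycle 6-4-7-3-1-6 has odd length 5, so it cannot be 2-colored; at least 3 colors are needed.
3 colors suffice: color a → {1, 2, 5, 7}; color b → {3, 4, 8}; color c → {6}. Each edge has distinct colors on its endpoints.

3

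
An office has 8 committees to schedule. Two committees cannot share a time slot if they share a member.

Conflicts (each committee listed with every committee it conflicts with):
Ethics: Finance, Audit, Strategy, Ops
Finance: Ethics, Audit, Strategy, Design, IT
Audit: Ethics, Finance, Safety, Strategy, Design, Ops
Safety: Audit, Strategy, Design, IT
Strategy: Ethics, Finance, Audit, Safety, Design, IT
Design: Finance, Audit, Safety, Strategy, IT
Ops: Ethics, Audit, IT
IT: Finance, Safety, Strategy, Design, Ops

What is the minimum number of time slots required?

Ethics, Finance, Audit, Strategy pairwise conflict, so at least 4 time slots are needed.
4 time slots suffice: Ethics=3, Finance=4, Audit=1, Safety=4, Strategy=2, Design=3, Ops=2, IT=1. Every pair that conflicts lands in different time slots.

4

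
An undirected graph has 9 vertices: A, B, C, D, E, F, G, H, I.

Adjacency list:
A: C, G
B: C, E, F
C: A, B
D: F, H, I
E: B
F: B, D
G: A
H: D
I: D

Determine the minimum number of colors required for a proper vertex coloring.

2

D and F are adjacent, so at least 2 colors are needed.
One proper 2-coloring: A=1, B=1, C=2, D=1, E=2, F=2, G=2, H=2, I=2. Each edge has distinct colors on its endpoints.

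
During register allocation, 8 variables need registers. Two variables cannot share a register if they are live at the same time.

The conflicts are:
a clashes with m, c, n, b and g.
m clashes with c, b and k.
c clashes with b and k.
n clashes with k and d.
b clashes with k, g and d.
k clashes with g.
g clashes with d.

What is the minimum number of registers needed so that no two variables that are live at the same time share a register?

m, c, b, k all conflict with each other, so at least 4 registers are needed.
4 registers suffice: a=2, m=4, c=3, n=1, b=1, k=2, g=3, d=2. No two conflicting variables share a register.

4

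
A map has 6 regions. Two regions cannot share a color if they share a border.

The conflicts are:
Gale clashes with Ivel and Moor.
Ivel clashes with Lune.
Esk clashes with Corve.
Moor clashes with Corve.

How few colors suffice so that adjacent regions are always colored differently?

Ivel and Lune conflict, so at least 2 colors are needed.
2 colors suffice: color 1 → {Gale, Lune, Corve}; color 2 → {Ivel, Esk, Moor}. No two conflicting regions share a color.

2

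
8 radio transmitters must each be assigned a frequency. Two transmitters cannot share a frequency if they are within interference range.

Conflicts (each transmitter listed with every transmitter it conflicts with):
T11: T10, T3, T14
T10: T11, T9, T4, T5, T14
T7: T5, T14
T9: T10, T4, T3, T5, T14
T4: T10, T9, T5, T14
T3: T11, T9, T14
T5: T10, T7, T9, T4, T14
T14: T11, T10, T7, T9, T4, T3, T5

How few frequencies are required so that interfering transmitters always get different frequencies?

T10, T9, T4, T5, T14 all conflict with each other, so at least 5 frequencies are needed.
Using 5 frequencies: T11=2, T10=4, T7=3, T9=3, T4=5, T3=4, T5=2, T14=1. No two conflicting transmitters share a frequency.

5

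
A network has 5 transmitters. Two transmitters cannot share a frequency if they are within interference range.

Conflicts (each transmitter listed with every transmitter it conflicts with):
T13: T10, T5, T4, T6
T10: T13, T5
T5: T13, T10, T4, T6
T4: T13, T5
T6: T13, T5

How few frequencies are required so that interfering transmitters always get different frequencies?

T13, T5, T6 pairwise conflict, so at least 3 frequencies are needed.
3 frequencies suffice: frequency 1 → {T13}; frequency 2 → {T5}; frequency 3 → {T10, T4, T6}. Each listed conflict is separated.

3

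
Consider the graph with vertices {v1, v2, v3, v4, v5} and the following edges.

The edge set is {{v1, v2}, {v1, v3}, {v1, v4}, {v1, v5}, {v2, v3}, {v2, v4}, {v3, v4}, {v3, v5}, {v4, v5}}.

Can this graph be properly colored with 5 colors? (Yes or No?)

The chromatic number is 4. v1, v2, v3, v4 form a clique, so at least 4 colors are needed.
4 colors suffice: color R → {v1}; color B → {v3}; color G → {v4}; color Y → {v2, v5}.
Since 5 ≥ 4, a proper 5-coloring certainly exists.

Yes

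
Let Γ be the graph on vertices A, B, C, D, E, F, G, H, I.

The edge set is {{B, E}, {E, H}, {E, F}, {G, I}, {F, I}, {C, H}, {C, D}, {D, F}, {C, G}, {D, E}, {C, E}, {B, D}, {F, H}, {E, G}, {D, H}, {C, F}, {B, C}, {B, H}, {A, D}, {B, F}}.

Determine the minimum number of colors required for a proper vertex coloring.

B, C, D, E, F, H are mutually adjacent (a clique of size 6), so at least 6 colors are needed.
6 colors suffice: A=1, B=5, C=3, D=2, E=4, F=1, G=1, H=6, I=2. Every edge joins two different colors.

6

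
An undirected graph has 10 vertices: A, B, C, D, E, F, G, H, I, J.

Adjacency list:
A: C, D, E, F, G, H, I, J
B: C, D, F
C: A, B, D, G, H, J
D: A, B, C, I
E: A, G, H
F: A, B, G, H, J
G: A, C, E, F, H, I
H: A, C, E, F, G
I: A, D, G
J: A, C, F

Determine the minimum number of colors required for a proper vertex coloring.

A, F, G, H are pairwise adjacent (a clique of size 4), so at least 4 colors are needed.
4 colors suffice: color 1 → {A, B}; color 2 → {D, G, J}; color 3 → {C, E, F, I}; color 4 → {H}. No two adjacent vertices share a color.

4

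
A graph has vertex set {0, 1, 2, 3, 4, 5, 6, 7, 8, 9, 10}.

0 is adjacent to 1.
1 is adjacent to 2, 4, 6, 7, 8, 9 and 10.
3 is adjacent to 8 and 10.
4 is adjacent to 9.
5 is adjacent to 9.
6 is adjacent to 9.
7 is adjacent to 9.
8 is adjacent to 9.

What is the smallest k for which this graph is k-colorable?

1, 6, 9 are mutually adjacent, so at least 3 colors are needed.
A valid assignment using 3 colors: 0=blue, 1=red, 2=blue, 3=red, 4=green, 5=red, 6=green, 7=green, 8=green, 9=blue, 10=blue. Each edge has distinct colors on its endpoints.

3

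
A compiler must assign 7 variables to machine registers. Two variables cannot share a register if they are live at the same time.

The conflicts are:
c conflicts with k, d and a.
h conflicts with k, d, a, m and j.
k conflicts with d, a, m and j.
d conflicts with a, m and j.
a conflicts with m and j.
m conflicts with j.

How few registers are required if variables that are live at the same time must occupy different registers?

h, k, d, a, m, j are mutually in conflict, so at least 6 registers are needed.
6 registers suffice: register 1 → {a}; register 2 → {d}; register 3 → {k}; register 4 → {c, j}; register 5 → {h}; register 6 → {m}. Every pair that conflicts lands in different registers.

6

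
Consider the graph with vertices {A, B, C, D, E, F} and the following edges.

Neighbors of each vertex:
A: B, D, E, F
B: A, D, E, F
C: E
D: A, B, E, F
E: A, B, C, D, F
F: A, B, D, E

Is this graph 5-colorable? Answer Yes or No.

The chromatic number is 5. A, B, D, E, F are pairwise adjacent (a clique of size 5), so at least 5 colors are needed.
5 colors suffice: color red → {E}; color blue → {C, D}; color green → {B}; color yellow → {A}; color purple → {F}.
That is already a proper 5-coloring.

Yes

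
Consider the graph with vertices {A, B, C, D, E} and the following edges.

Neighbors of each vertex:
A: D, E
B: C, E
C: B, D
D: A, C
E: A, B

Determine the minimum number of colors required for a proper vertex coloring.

The cycle C-B-E-A-D-C has odd length 5, so it cannot be 2-colored; at least 3 colors are needed.
3 colors suffice: color 1 → {C, E}; color 2 → {A, B}; color 3 → {D}. Every edge joins two different colors.

3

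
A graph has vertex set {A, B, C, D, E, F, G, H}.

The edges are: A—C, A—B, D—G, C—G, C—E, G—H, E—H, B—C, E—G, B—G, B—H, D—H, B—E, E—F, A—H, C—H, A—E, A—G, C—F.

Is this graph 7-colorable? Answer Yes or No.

The chromatic number is 6. A, B, C, E, G, H are mutually adjacent (a clique of size 6), so at least 6 colors are needed.
One proper 6-coloring: A=5, B=6, C=3, D=3, E=4, F=1, G=2, H=1.
Since 7 ≥ 6, a proper 7-coloring certainly exists.

Yes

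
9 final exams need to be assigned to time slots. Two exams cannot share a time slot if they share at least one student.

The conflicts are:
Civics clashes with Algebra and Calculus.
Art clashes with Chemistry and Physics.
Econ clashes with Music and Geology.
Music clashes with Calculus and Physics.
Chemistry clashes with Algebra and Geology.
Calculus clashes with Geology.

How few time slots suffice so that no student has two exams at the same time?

3

The cycle Geology-Calculus-Civics-Algebra-Chemistry-Geology has odd length 5, so it cannot be 2-colored; at least 3 time slots are needed.
3 time slots suffice: time slot 1 → {Civics, Art, Music, Geology}; time slot 2 → {Econ, Chemistry, Calculus, Physics}; time slot 3 → {Algebra}. Every pair that conflicts lands in different time slots.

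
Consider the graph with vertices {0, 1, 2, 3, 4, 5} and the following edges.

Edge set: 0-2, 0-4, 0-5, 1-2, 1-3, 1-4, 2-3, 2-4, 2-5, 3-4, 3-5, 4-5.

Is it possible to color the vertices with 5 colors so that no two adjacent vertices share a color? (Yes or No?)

Yes

The chromatic number is 4. 1, 2, 3, 4 form a clique, so at least 4 colors are needed.
A valid assignment using 4 colors: 0=yellow, 1=green, 2=blue, 3=yellow, 4=red, 5=green.
Since 5 ≥ 4, a proper 5-coloring certainly exists.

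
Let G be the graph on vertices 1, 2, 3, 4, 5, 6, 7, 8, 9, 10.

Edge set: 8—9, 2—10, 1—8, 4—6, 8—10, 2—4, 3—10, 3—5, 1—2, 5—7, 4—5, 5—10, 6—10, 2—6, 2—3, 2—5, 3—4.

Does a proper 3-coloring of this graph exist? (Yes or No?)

2, 3, 4, 5 are pairwise adjacent (a clique of size 4), so at least 4 colors are needed.
So 3 colors are not enough.

No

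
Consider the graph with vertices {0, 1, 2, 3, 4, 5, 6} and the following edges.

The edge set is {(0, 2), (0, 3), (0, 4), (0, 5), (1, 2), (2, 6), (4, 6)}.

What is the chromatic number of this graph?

0 and 3 are adjacent, so at least 2 colors are needed.
A valid assignment using 2 colors: 0=red, 1=red, 2=blue, 3=blue, 4=blue, 5=blue, 6=red. Every edge joins two different colors.

2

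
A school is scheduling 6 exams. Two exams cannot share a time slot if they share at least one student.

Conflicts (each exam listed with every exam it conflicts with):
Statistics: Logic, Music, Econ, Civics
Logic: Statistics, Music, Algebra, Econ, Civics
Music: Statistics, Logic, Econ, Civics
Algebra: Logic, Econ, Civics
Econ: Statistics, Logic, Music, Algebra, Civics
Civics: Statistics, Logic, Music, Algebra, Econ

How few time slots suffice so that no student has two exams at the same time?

Statistics, Logic, Music, Econ, Civics pairwise conflict, so at least 5 time slots are needed.
5 time slots suffice: time slot 1 → {Logic}; time slot 2 → {Econ}; time slot 3 → {Civics}; time slot 4 → {Statistics, Algebra}; time slot 5 → {Music}. Every pair that conflicts lands in different time slots.

5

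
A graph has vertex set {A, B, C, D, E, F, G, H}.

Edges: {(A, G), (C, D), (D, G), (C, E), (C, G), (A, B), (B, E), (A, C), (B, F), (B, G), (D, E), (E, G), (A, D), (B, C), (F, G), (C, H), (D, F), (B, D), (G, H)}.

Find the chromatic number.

5

A, B, C, D, G are pairwise adjacent (a clique of size 5), so at least 5 colors are needed.
5 colors suffice: A=5, B=4, C=2, D=3, E=5, F=2, G=1, H=3. No two adjacent vertices share a color.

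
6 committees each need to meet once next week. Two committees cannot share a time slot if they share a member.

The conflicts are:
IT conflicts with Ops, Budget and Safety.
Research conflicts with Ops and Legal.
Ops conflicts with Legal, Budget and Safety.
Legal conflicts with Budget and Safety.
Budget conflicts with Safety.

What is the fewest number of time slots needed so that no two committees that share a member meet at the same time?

IT, Ops, Budget, Safety pairwise conflict, so at least 4 time slots are needed.
Using 4 time slots: IT=4, Research=2, Ops=1, Legal=4, Budget=2, Safety=3. Each listed conflict is separated.

4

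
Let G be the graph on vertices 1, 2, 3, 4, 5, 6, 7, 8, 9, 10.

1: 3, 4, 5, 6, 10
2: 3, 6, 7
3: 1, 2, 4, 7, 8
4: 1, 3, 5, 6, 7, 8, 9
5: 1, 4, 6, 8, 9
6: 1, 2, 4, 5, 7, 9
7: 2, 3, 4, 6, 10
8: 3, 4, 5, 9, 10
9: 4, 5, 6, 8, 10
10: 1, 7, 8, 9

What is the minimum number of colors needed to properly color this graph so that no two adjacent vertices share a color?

1, 4, 5, 6 are mutually adjacent (a clique of size 4), so at least 4 colors are needed.
4 colors suffice: color a → {2, 4, 10}; color b → {6, 8}; color c → {3, 5}; color d → {1, 7, 9}. Every edge joins two different colors.

4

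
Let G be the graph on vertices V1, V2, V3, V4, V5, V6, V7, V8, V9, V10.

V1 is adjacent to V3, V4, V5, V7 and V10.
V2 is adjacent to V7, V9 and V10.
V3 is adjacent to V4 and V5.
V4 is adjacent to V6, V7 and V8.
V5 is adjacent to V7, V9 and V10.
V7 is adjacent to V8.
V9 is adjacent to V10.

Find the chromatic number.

V2, V9, V10 form a triangle, so at least 3 colors are needed.
3 colors suffice: color red → {V3, V6, V7, V10}; color blue → {V1, V8, V9}; color green → {V2, V4, V5}. Every edge joins two different colors.

3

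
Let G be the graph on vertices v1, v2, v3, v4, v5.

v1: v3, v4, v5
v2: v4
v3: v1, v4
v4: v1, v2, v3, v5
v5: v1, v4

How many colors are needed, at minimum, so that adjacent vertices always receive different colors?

v1, v3, v4 are pairwise adjacent, so at least 3 colors are needed.
3 colors suffice: color 1 → {v4}; color 2 → {v1, v2}; color 3 → {v3, v5}. No two adjacent vertices share a color.

3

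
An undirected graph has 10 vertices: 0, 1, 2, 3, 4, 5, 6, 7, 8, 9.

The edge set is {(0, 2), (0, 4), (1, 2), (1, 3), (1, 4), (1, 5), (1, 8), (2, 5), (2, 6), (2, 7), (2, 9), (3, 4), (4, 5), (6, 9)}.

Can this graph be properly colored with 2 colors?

No

1, 3, 4 form a triangle, so at least 3 colors are needed.
So 2 colors are not enough.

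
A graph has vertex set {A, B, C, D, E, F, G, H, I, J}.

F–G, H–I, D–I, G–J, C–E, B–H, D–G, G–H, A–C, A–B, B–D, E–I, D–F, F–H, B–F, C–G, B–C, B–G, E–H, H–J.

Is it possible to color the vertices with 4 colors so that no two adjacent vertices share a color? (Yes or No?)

Yes

The chromatic number is 4. B, D, F, G are pairwise adjacent (a clique of size 4), so at least 4 colors are needed.
4 colors suffice: color 1 → {B, I, J}; color 2 → {A, E, G}; color 3 → {C, D, H}; color 4 → {F}.
That is already a proper 4-coloring.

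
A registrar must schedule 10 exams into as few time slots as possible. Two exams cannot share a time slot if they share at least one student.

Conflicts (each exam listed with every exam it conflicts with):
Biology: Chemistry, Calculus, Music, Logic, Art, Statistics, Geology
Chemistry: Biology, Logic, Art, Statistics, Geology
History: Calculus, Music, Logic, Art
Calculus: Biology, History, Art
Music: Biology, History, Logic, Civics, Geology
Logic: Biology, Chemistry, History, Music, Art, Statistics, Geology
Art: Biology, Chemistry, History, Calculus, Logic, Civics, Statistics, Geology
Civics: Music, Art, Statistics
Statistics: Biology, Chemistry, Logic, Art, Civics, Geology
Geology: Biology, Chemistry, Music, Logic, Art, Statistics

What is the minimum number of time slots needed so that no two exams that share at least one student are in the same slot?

6

Biology, Chemistry, Logic, Art, Statistics, Geology pairwise conflict, so at least 6 time slots are needed.
6 time slots suffice: time slot 1 → {Music, Art}; time slot 2 → {Calculus, Logic, Civics}; time slot 3 → {Biology, History}; time slot 4 → {Geology}; time slot 5 → {Statistics}; time slot 6 → {Chemistry}. Each listed conflict is separated.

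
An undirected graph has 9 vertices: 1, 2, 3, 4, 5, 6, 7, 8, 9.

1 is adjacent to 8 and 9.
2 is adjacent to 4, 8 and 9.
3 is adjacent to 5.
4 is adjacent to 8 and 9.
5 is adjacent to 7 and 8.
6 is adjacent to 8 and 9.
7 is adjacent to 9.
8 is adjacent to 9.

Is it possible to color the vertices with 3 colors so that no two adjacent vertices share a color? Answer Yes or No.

No

2, 4, 8, 9 form a clique, so at least 4 colors are needed.
So 3 colors are not enough.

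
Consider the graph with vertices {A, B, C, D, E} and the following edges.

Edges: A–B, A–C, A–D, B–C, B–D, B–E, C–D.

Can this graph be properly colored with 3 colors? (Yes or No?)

A, B, C, D form a clique, so at least 4 colors are needed.
So 3 colors are not enough.

No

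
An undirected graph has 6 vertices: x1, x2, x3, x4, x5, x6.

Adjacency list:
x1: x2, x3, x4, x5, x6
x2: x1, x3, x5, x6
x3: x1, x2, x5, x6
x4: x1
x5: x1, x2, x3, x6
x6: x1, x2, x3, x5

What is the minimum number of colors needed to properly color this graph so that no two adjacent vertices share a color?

x1, x2, x3, x5, x6 form a clique, so at least 5 colors are needed.
5 colors suffice: color R → {x1}; color B → {x3, x4}; color G → {x6}; color Y → {x2}; color P → {x5}. Each edge has distinct colors on its endpoints.

5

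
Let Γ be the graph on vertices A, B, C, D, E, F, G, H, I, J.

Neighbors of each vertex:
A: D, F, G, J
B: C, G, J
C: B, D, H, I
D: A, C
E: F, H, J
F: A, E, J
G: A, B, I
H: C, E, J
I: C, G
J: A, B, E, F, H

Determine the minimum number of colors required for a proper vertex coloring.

3

E, F, J are pairwise adjacent, so at least 3 colors are needed.
3 colors suffice: color red → {C, G, J}; color blue → {A, B, E, I}; color green → {D, F, H}. Every edge joins two different colors.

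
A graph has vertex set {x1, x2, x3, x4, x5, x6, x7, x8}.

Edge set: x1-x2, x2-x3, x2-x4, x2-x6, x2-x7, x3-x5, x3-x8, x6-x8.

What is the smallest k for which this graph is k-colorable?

x3 and x5 are adjacent, so at least 2 colors are needed.
2 colors suffice: color 1 → {x2, x5, x8}; color 2 → {x1, x3, x4, x6, x7}. Each edge has distinct colors on its endpoints.

2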